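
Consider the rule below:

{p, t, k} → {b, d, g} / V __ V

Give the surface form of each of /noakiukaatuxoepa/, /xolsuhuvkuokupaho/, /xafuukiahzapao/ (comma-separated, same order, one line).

noagiugaaduxoeba, xolsuhuvkuogubaho, xafuugiahzabao

/noakiukaatuxoepa/: /k/ is a voiceless stop between vowels /a/ and /i/, so it voices to [g]. /k/ is a voiceless stop between vowels /u/ and /a/, so it voices to [g]. /t/ is a voiceless stop between vowels /a/ and /u/, so it voices to [d]. /p/ is a voiceless stop between vowels /e/ and /a/, so it voices to [b]. → [noagiugaaduxoeba].
/xolsuhuvkuokupaho/: /k/ is a voiceless stop between vowels /o/ and /u/, so it voices to [g]. /p/ is a voiceless stop between vowels /u/ and /a/, so it voices to [b]. → [xolsuhuvkuogubaho].
/xafuukiahzapao/: /k/ is a voiceless stop between vowels /u/ and /i/, so it voices to [g]. /p/ is a voiceless stop between vowels /a/ and /a/, so it voices to [b]. → [xafuugiahzabao].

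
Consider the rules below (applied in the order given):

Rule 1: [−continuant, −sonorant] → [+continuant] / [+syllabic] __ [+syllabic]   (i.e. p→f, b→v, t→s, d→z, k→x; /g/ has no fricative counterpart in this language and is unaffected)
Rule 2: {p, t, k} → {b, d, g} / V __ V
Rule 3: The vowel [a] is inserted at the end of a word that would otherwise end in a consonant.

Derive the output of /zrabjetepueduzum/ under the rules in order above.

Rule 1 (intervocalic spirantization): /t/ is a stop between vowels /e/ and /e/, so it spirantizes to the fricative [s]. /p/ is a stop between vowels /e/ and /u/, so it spirantizes to the fricative [f]. /d/ is a stop between vowels /e/ and /u/, so it spirantizes to the fricative [z]. /zrabjetepueduzum/ → zrabjesefuezuzum.
Rule 2 (intervocalic voicing): no segment meets the environment; /zrabjesefuezuzum/ is unchanged.
Rule 3 (final a-epenthesis): the form ends in the consonant /m/, so [a] is inserted word-finally. /zrabjesefuezuzum/ → zrabjesefuezuzuma.

zrabjesefuezuzuma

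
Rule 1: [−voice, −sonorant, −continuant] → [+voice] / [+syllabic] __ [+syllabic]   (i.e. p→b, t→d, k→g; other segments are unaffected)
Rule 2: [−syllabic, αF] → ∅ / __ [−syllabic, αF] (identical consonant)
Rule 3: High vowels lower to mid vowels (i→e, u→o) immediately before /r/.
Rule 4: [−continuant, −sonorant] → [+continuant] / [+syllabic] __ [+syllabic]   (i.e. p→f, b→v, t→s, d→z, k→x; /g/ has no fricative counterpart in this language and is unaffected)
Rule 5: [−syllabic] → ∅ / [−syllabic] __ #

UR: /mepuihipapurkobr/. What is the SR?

Rule 1 (intervocalic voicing): /p/ is a voiceless stop between vowels /e/ and /u/, so it voices to [b]. /p/ is a voiceless stop between vowels /i/ and /a/, so it voices to [b]. /p/ is a voiceless stop between vowels /a/ and /u/, so it voices to [b]. /mepuihipapurkobr/ → mebuihibaburkobr.
Rule 2 (degemination): no segment meets the environment; /mebuihibaburkobr/ is unchanged.
Rule 3 (pre-rhotic lowering): /u/ is a high vowel immediately before /r/, so it lowers to [o]. /mebuihibaburkobr/ → mebuihibaborkobr.
Rule 4 (intervocalic spirantization): /b/ is a stop between vowels /e/ and /u/, so it spirantizes to the fricative [v]. /b/ is a stop between vowels /i/ and /a/, so it spirantizes to the fricative [v]. /b/ is a stop between vowels /a/ and /o/, so it spirantizes to the fricative [v]. /mebuihibaborkobr/ → mevuihivavorkobr.
Rule 5 (final cluster simplification): /r/ is the second consonant of a word-final cluster /br/, so it deletes. /mevuihivavorkobr/ → mevuihivavorkob.

mevuihivavorkob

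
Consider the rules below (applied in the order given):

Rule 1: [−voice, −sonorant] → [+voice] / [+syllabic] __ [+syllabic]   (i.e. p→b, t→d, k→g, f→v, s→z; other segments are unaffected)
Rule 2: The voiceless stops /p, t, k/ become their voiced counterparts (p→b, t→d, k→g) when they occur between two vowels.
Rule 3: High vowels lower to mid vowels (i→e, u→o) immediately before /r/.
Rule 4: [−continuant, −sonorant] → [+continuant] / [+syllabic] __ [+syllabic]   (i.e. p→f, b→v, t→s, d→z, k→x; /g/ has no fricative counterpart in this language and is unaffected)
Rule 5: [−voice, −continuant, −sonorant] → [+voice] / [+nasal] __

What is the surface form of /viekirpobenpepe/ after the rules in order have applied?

viegerpovenbeve

Rule 1 (intervocalic voicing): /k/ is a voiceless obstruent between vowels /e/ and /i/, so it voices to [g]. /p/ is a voiceless obstruent between vowels /e/ and /e/, so it voices to [b]. /viekirpobenpepe/ → viegirpobenpebe.
Rule 2 (intervocalic voicing): no segment meets the environment; /viegirpobenpebe/ is unchanged.
Rule 3 (pre-rhotic lowering): /i/ is a high vowel immediately before /r/, so it lowers to [e]. /viegirpobenpebe/ → viegerpobenpebe.
Rule 4 (intervocalic spirantization): /b/ is a stop between vowels /o/ and /e/, so it spirantizes to the fricative [v]. /b/ is a stop between vowels /e/ and /e/, so it spirantizes to the fricative [v]. /viegerpobenpebe/ → viegerpovenpeve.
Rule 5 (post-nasal voicing): /p/ is a voiceless stop immediately after the nasal /n/, so it voices to [b]. /viegerpovenpeve/ → viegerpovenbeve.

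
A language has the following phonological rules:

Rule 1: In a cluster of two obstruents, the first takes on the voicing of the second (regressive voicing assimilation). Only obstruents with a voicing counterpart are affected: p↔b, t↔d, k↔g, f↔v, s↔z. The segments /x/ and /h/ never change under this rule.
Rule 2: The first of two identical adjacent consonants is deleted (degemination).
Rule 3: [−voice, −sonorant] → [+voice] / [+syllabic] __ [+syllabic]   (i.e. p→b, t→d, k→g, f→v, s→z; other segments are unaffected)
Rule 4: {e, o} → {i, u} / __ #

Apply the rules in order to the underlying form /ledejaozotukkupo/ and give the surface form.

Rule 1 (regressive voicing assimilation): no segment meets the environment; /ledejaozotukkupo/ is unchanged.
Rule 2 (degemination): /kk/ is a geminate; the first /k/ deletes. /ledejaozotukkupo/ → ledejaozotukupo.
Rule 3 (intervocalic voicing): /t/ is a voiceless obstruent between vowels /o/ and /u/, so it voices to [d]. /k/ is a voiceless obstruent between vowels /u/ and /u/, so it voices to [g]. /p/ is a voiceless obstruent between vowels /u/ and /o/, so it voices to [b]. /ledejaozotukupo/ → ledejaozodugubo.
Rule 4 (final vowel raising): /o/ is a mid vowel in word-final position, so it raises to [u]. /ledejaozodugubo/ → ledejaozodugubu.

ledejaozodugubu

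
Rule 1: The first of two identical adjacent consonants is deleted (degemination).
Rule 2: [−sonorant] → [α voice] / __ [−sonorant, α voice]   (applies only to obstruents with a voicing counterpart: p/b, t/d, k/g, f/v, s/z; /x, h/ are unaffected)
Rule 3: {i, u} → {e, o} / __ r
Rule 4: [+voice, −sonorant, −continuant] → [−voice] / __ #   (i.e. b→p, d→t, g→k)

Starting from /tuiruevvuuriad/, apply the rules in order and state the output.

tueruevuoriat

Rule 1 (degemination): /vv/ is a geminate; the first /v/ deletes. /tuiruevvuuriad/ → tuiruevuuriad.
Rule 2 (regressive voicing assimilation): no segment meets the environment; /tuiruevuuriad/ is unchanged.
Rule 3 (pre-rhotic lowering): /i/ is a high vowel immediately before /r/, so it lowers to [e]. /u/ is a high vowel immediately before /r/, so it lowers to [o]. /tuiruevuuriad/ → tueruevuoriad.
Rule 4 (final devoicing): /d/ is a voiced stop in word-final position, so it devoices to [t]. /tueruevuoriad/ → tueruevuoriat.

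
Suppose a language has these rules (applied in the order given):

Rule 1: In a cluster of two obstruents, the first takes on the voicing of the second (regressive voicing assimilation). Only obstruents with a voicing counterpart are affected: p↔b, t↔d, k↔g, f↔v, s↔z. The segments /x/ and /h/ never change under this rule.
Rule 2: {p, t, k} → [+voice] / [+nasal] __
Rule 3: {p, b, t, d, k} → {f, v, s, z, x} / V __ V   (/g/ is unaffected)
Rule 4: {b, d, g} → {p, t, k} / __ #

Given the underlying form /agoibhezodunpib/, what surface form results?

Rule 1 (regressive voicing assimilation): /b/ precedes the voiceless obstruent /h/, so it devoices to [p] by assimilation. /agoibhezodunpib/ → agoiphezodunpib.
Rule 2 (post-nasal voicing): /p/ is a voiceless stop immediately after the nasal /n/, so it voices to [b]. /agoiphezodunpib/ → agoiphezodunbib.
Rule 3 (intervocalic spirantization): /d/ is a stop between vowels /o/ and /u/, so it spirantizes to the fricative [z]. /agoiphezodunbib/ → agoiphezozunbib.
Rule 4 (final devoicing): /b/ is a voiced stop in word-final position, so it devoices to [p]. /agoiphezozunbib/ → agoiphezozunbip.

agoiphezozunbip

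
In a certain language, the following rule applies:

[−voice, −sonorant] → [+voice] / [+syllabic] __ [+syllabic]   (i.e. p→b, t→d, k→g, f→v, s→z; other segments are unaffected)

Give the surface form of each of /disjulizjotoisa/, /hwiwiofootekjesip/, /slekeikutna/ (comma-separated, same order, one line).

disjulizjodoiza, hwiwiovoodekjezip, slegeigutna

/disjulizjotoisa/: /t/ is a voiceless obstruent between vowels /o/ and /o/, so it voices to [d]. /s/ is a voiceless obstruent between vowels /i/ and /a/, so it voices to [z]. → [disjulizjodoiza].
/hwiwiofootekjesip/: /f/ is a voiceless obstruent between vowels /o/ and /o/, so it voices to [v]. /t/ is a voiceless obstruent between vowels /o/ and /e/, so it voices to [d]. /s/ is a voiceless obstruent between vowels /e/ and /i/, so it voices to [z]. → [hwiwiovoodekjezip].
/slekeikutna/: /k/ is a voiceless obstruent between vowels /e/ and /e/, so it voices to [g]. /k/ is a voiceless obstruent between vowels /i/ and /u/, so it voices to [g]. → [slegeigutna].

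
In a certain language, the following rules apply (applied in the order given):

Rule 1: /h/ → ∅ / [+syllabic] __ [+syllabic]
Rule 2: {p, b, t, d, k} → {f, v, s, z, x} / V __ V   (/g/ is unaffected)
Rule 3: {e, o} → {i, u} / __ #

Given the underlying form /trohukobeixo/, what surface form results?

trouxoveixu

Rule 1 (intervocalic h-deletion): /h/ occurs between vowels /o/ and /u/, so it deletes. /trohukobeixo/ → troukobeixo.
Rule 2 (intervocalic spirantization): /k/ is a stop between vowels /u/ and /o/, so it spirantizes to the fricative [x]. /b/ is a stop between vowels /o/ and /e/, so it spirantizes to the fricative [v]. /troukobeixo/ → trouxoveixo.
Rule 3 (final vowel raising): /o/ is a mid vowel in word-final position, so it raises to [u]. /trouxoveixo/ → trouxoveixu.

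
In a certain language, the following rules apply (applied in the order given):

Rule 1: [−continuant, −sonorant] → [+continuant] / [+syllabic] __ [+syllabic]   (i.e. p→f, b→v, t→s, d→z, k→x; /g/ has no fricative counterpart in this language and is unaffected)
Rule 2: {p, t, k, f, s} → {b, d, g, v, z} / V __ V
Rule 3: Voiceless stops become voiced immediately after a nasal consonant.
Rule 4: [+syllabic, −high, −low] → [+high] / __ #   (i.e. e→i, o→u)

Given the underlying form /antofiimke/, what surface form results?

andoviimgi

Rule 1 (intervocalic spirantization): no segment meets the environment; /antofiimke/ is unchanged.
Rule 2 (intervocalic voicing): /f/ is a voiceless obstruent between vowels /o/ and /i/, so it voices to [v]. /antofiimke/ → antoviimke.
Rule 3 (post-nasal voicing): /t/ is a voiceless stop immediately after the nasal /n/, so it voices to [d]. /k/ is a voiceless stop immediately after the nasal /m/, so it voices to [g]. /antoviimke/ → andoviimge.
Rule 4 (final vowel raising): /e/ is a mid vowel in word-final position, so it raises to [i]. /andoviimge/ → andoviimgi.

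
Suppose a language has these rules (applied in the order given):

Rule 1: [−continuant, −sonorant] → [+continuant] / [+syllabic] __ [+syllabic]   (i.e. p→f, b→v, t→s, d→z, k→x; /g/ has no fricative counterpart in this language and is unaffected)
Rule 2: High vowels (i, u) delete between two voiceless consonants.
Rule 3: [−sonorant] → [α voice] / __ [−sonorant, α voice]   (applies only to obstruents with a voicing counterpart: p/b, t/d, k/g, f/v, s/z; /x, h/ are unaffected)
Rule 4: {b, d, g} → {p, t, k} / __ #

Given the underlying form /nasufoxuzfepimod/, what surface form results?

Rule 1 (intervocalic spirantization): /p/ is a stop between vowels /e/ and /i/, so it spirantizes to the fricative [f]. /nasufoxuzfepimod/ → nasufoxuzfefimod.
Rule 2 (high vowel syncope): /u/ is a high vowel flanked by voiceless consonants /s/ and /f/, so it deletes. /nasufoxuzfefimod/ → nasfoxuzfefimod.
Rule 3 (regressive voicing assimilation): /z/ precedes the voiceless obstruent /f/, so it devoices to [s] by assimilation. /nasfoxuzfefimod/ → nasfoxusfefimod.
Rule 4 (final devoicing): /d/ is a voiced stop in word-final position, so it devoices to [t]. /nasfoxusfefimod/ → nasfoxusfefimot.

nasfoxusfefimot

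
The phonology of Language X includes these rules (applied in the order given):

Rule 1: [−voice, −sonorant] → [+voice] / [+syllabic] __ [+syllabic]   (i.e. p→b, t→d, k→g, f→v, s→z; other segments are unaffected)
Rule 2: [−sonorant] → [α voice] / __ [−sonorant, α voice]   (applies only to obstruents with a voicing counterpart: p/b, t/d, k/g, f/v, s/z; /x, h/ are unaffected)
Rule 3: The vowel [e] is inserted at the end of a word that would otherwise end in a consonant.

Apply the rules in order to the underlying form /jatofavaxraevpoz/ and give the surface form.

jadovavaxraefpoze

Rule 1 (intervocalic voicing): /t/ is a voiceless obstruent between vowels /a/ and /o/, so it voices to [d]. /f/ is a voiceless obstruent between vowels /o/ and /a/, so it voices to [v]. /jatofavaxraevpoz/ → jadovavaxraevpoz.
Rule 2 (regressive voicing assimilation): /v/ precedes the voiceless obstruent /p/, so it devoices to [f] by assimilation. /jadovavaxraevpoz/ → jadovavaxraefpoz.
Rule 3 (final e-epenthesis): the form ends in the consonant /z/, so [e] is inserted word-finally. /jadovavaxraefpoz/ → jadovavaxraefpoze.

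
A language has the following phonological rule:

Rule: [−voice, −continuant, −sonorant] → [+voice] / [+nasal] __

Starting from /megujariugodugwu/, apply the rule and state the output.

megujariugodugwu

No segment of /megujariugodugwu/ meets the structural description of the rule, so the form surfaces unchanged.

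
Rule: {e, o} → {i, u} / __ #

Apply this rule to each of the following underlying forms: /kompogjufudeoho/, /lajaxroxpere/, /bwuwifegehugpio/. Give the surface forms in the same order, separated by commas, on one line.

/kompogjufudeoho/: /o/ is a mid vowel in word-final position, so it raises to [u]. → [kompogjufudeohu].
/lajaxroxpere/: /e/ is a mid vowel in word-final position, so it raises to [i]. → [lajaxroxperi].
/bwuwifegehugpio/: /o/ is a mid vowel in word-final position, so it raises to [u]. → [bwuwifegehugpiu].

kompogjufudeohu, lajaxroxperi, bwuwifegehugpiu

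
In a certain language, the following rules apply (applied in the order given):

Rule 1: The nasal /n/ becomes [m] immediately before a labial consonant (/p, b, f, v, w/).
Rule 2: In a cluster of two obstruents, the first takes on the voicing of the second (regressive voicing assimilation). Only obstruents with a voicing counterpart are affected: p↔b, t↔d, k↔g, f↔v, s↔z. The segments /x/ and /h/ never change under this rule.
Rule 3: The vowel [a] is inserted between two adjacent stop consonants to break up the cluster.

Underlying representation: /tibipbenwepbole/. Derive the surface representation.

Rule 1 (nasal place assimilation): /n/ precedes the labial consonant /w/, so it assimilates in place to [m]. /tibipbenwepbole/ → tibipbemwepbole.
Rule 2 (regressive voicing assimilation): /p/ precedes the voiced obstruent /b/, so it voices to [b] by assimilation. /p/ precedes the voiced obstruent /b/, so it voices to [b] by assimilation. /tibipbemwepbole/ → tibibbemwebbole.
Rule 3 (stop-cluster a-epenthesis): /b/ and /b/ form a stop–stop cluster, so [a] is inserted between them. /b/ and /b/ form a stop–stop cluster, so [a] is inserted between them. /tibibbemwebbole/ → tibibabemwebabole.

tibibabemwebabole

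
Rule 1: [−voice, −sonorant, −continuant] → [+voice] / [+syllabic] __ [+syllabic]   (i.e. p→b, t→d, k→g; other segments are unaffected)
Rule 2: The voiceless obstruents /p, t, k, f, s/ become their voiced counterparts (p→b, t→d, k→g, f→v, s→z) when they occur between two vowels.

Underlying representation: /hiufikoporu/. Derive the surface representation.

hiuvigoboru

Rule 1 (intervocalic voicing): /k/ is a voiceless stop between vowels /i/ and /o/, so it voices to [g]. /p/ is a voiceless stop between vowels /o/ and /o/, so it voices to [b]. /hiufikoporu/ → hiufigoboru.
Rule 2 (intervocalic voicing): /f/ is a voiceless obstruent between vowels /u/ and /i/, so it voices to [v]. /hiufigoboru/ → hiuvigoboru.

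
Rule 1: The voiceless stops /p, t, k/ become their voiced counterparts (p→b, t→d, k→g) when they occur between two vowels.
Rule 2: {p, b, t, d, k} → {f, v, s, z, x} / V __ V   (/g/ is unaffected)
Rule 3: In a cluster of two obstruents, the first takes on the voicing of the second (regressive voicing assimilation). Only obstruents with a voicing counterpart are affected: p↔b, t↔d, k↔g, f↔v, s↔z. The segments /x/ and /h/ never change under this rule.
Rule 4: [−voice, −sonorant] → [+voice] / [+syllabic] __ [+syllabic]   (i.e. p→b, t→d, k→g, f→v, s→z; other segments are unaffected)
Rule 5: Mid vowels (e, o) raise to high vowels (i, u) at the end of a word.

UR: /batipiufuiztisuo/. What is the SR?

Rule 1 (intervocalic voicing): /t/ is a voiceless stop between vowels /a/ and /i/, so it voices to [d]. /p/ is a voiceless stop between vowels /i/ and /i/, so it voices to [b]. /batipiufuiztisuo/ → badibiufuiztisuo.
Rule 2 (intervocalic spirantization): /d/ is a stop between vowels /a/ and /i/, so it spirantizes to the fricative [z]. /b/ is a stop between vowels /i/ and /i/, so it spirantizes to the fricative [v]. /badibiufuiztisuo/ → baziviufuiztisuo.
Rule 3 (regressive voicing assimilation): /z/ precedes the voiceless obstruent /t/, so it devoices to [s] by assimilation. /baziviufuiztisuo/ → baziviufuistisuo.
Rule 4 (intervocalic voicing): /f/ is a voiceless obstruent between vowels /u/ and /u/, so it voices to [v]. /s/ is a voiceless obstruent between vowels /i/ and /u/, so it voices to [z]. /baziviufuistisuo/ → baziviuvuistizuo.
Rule 5 (final vowel raising): /o/ is a mid vowel in word-final position, so it raises to [u]. /baziviuvuistizuo/ → baziviuvuistizuu.

baziviuvuistizuu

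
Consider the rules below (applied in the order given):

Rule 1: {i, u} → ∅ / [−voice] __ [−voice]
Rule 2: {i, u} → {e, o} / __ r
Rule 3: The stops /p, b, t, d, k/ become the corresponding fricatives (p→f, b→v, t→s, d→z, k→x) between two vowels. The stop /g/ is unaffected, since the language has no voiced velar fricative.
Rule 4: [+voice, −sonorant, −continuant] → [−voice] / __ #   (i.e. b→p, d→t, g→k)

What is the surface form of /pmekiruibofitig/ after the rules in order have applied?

pmexeruivoftik

Rule 1 (high vowel syncope): /i/ is a high vowel flanked by voiceless consonants /f/ and /t/, so it deletes. /pmekiruibofitig/ → pmekiruiboftig.
Rule 2 (pre-rhotic lowering): /i/ is a high vowel immediately before /r/, so it lowers to [e]. /pmekiruiboftig/ → pmekeruiboftig.
Rule 3 (intervocalic spirantization): /k/ is a stop between vowels /e/ and /e/, so it spirantizes to the fricative [x]. /b/ is a stop between vowels /i/ and /o/, so it spirantizes to the fricative [v]. /pmekeruiboftig/ → pmexeruivoftig.
Rule 4 (final devoicing): /g/ is a voiced stop in word-final position, so it devoices to [k]. /pmexeruivoftig/ → pmexeruivoftik.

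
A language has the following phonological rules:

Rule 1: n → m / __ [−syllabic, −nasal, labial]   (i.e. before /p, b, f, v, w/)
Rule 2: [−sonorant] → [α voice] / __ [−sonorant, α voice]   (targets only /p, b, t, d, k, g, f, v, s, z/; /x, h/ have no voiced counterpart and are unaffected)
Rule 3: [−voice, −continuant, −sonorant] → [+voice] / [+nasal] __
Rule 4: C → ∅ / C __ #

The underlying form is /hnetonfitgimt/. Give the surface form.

hnetomfidgim

Rule 1 (nasal place assimilation): /n/ precedes the labial consonant /f/, so it assimilates in place to [m]. /hnetonfitgimt/ → hnetomfitgimt.
Rule 2 (regressive voicing assimilation): /t/ precedes the voiced obstruent /g/, so it voices to [d] by assimilation. /hnetomfitgimt/ → hnetomfidgimt.
Rule 3 (post-nasal voicing): /t/ is a voiceless stop immediately after the nasal /m/, so it voices to [d]. /hnetomfidgimt/ → hnetomfidgimd.
Rule 4 (final cluster simplification): /d/ is the second consonant of a word-final cluster /md/, so it deletes. /hnetomfidgimd/ → hnetomfidgim.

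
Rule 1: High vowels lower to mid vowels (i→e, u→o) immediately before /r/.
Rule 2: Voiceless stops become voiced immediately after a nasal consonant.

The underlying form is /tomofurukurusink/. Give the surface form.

tomoforukorusing

Rule 1 (pre-rhotic lowering): /u/ is a high vowel immediately before /r/, so it lowers to [o]. /u/ is a high vowel immediately before /r/, so it lowers to [o]. /tomofurukurusink/ → tomoforukorusink.
Rule 2 (post-nasal voicing): /k/ is a voiceless stop immediately after the nasal /n/, so it voices to [g]. /tomoforukorusink/ → tomoforukorusing.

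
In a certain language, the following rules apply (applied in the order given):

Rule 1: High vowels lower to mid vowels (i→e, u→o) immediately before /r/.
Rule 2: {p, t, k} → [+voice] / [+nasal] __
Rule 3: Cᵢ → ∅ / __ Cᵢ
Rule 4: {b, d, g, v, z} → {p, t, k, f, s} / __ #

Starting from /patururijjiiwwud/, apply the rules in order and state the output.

patororijiiwut

Rule 1 (pre-rhotic lowering): /u/ is a high vowel immediately before /r/, so it lowers to [o]. /u/ is a high vowel immediately before /r/, so it lowers to [o]. /patururijjiiwwud/ → patororijjiiwwud.
Rule 2 (post-nasal voicing): no segment meets the environment; /patororijjiiwwud/ is unchanged.
Rule 3 (degemination): /jj/ is a geminate; the first /j/ deletes. /ww/ is a geminate; the first /w/ deletes. /patororijjiiwwud/ → patororijiiwud.
Rule 4 (final devoicing): /d/ is a voiced obstruent in word-final position, so it devoices to [t]. /patororijiiwud/ → patororijiiwut.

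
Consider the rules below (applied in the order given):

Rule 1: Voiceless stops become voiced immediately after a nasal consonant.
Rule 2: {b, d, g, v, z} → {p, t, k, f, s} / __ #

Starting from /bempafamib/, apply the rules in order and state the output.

bembafamip

Rule 1 (post-nasal voicing): /p/ is a voiceless stop immediately after the nasal /m/, so it voices to [b]. /bempafamib/ → bembafamib.
Rule 2 (final devoicing): /b/ is a voiced obstruent in word-final position, so it devoices to [p]. /bembafamib/ → bembafamip.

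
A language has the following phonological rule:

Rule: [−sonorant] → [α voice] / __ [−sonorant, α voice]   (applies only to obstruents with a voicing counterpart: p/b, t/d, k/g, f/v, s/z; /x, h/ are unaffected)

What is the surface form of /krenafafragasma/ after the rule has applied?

krenafafragasma

No segment of /krenafafragasma/ meets the structural description of the rule, so the form surfaces unchanged.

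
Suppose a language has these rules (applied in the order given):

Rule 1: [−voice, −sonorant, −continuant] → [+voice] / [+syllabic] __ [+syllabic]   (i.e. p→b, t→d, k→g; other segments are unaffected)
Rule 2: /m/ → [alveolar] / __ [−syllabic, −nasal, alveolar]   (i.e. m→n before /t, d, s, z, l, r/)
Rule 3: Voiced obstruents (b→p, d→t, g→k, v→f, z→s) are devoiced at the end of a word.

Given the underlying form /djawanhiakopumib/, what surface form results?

djawanhiagobumip

Rule 1 (intervocalic voicing): /k/ is a voiceless stop between vowels /a/ and /o/, so it voices to [g]. /p/ is a voiceless stop between vowels /o/ and /u/, so it voices to [b]. /djawanhiakopumib/ → djawanhiagobumib.
Rule 2 (nasal place assimilation): no segment meets the environment; /djawanhiagobumib/ is unchanged.
Rule 3 (final devoicing): /b/ is a voiced obstruent in word-final position, so it devoices to [p]. /djawanhiagobumib/ → djawanhiagobumip.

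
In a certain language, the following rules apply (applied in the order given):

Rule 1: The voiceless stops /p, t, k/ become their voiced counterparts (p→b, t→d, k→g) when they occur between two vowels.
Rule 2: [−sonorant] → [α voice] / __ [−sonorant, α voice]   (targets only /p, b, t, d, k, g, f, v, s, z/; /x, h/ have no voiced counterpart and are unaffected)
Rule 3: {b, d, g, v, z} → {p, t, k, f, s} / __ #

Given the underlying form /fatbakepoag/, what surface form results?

fadbageboak

Rule 1 (intervocalic voicing): /k/ is a voiceless stop between vowels /a/ and /e/, so it voices to [g]. /p/ is a voiceless stop between vowels /e/ and /o/, so it voices to [b]. /fatbakepoag/ → fatbageboag.
Rule 2 (regressive voicing assimilation): /t/ precedes the voiced obstruent /b/, so it voices to [d] by assimilation. /fatbageboag/ → fadbageboag.
Rule 3 (final devoicing): /g/ is a voiced obstruent in word-final position, so it devoices to [k]. /fadbageboag/ → fadbageboak.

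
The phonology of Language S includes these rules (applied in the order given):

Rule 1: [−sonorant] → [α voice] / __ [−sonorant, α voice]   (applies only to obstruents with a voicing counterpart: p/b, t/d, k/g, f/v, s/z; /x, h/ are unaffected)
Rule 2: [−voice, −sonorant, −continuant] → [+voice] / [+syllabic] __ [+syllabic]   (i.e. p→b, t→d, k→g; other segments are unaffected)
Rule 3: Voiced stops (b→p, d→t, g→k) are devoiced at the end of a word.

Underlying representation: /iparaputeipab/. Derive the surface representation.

Rule 1 (regressive voicing assimilation): no segment meets the environment; /iparaputeipab/ is unchanged.
Rule 2 (intervocalic voicing): /p/ is a voiceless stop between vowels /i/ and /a/, so it voices to [b]. /p/ is a voiceless stop between vowels /a/ and /u/, so it voices to [b]. /t/ is a voiceless stop between vowels /u/ and /e/, so it voices to [d]. /p/ is a voiceless stop between vowels /i/ and /a/, so it voices to [b]. /iparaputeipab/ → ibarabudeibab.
Rule 3 (final devoicing): /b/ is a voiced stop in word-final position, so it devoices to [p]. /ibarabudeibab/ → ibarabudeibap.

ibarabudeibap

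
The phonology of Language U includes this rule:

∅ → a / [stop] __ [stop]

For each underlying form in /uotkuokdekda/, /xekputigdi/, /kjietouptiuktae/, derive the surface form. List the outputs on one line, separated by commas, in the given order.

uotakuokadekada, xekaputigadi, kjietoupatiukatae

/uotkuokdekda/: /t/ and /k/ form a stop–stop cluster, so [a] is inserted between them. /k/ and /d/ form a stop–stop cluster, so [a] is inserted between them. /k/ and /d/ form a stop–stop cluster, so [a] is inserted between them. → [uotakuokadekada].
/xekputigdi/: /k/ and /p/ form a stop–stop cluster, so [a] is inserted between them. /g/ and /d/ form a stop–stop cluster, so [a] is inserted between them. → [xekaputigadi].
/kjietouptiuktae/: /p/ and /t/ form a stop–stop cluster, so [a] is inserted between them. /k/ and /t/ form a stop–stop cluster, so [a] is inserted between them. → [kjietoupatiukatae].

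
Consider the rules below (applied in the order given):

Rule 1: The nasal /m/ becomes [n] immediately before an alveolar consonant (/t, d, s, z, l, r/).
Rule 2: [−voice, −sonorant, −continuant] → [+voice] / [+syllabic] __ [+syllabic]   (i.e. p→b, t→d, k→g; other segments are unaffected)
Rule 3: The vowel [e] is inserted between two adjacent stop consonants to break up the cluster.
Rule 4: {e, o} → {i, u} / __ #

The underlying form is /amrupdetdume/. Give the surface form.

anrupedetedumi

Rule 1 (nasal place assimilation): /m/ precedes the alveolar consonant /r/, so it assimilates in place to [n]. /amrupdetdume/ → anrupdetdume.
Rule 2 (intervocalic voicing): no segment meets the environment; /anrupdetdume/ is unchanged.
Rule 3 (stop-cluster e-epenthesis): /p/ and /d/ form a stop–stop cluster, so [e] is inserted between them. /t/ and /d/ form a stop–stop cluster, so [e] is inserted between them. /anrupdetdume/ → anrupedetedume.
Rule 4 (final vowel raising): /e/ is a mid vowel in word-final position, so it raises to [i]. /anrupedetedume/ → anrupedetedumi.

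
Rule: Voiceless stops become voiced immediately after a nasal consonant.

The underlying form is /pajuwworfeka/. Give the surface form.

No segment of /pajuwworfeka/ meets the structural description of the rule, so the form surfaces unchanged.

pajuwworfeka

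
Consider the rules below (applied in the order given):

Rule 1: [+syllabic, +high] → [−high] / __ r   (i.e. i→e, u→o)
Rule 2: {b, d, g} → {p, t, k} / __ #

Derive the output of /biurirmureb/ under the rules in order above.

Rule 1 (pre-rhotic lowering): /u/ is a high vowel immediately before /r/, so it lowers to [o]. /i/ is a high vowel immediately before /r/, so it lowers to [e]. /u/ is a high vowel immediately before /r/, so it lowers to [o]. /biurirmureb/ → biorermoreb.
Rule 2 (final devoicing): /b/ is a voiced stop in word-final position, so it devoices to [p]. /biorermoreb/ → biorermorep.

biorermorep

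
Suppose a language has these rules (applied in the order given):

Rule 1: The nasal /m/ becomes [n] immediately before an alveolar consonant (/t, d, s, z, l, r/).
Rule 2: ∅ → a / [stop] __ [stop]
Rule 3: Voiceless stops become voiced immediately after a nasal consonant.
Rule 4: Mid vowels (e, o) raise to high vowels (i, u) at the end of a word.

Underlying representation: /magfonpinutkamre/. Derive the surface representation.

magfonbinutakanri

Rule 1 (nasal place assimilation): /m/ precedes the alveolar consonant /r/, so it assimilates in place to [n]. /magfonpinutkamre/ → magfonpinutkanre.
Rule 2 (stop-cluster a-epenthesis): /t/ and /k/ form a stop–stop cluster, so [a] is inserted between them. /magfonpinutkanre/ → magfonpinutakanre.
Rule 3 (post-nasal voicing): /p/ is a voiceless stop immediately after the nasal /n/, so it voices to [b]. /magfonpinutakanre/ → magfonbinutakanre.
Rule 4 (final vowel raising): /e/ is a mid vowel in word-final position, so it raises to [i]. /magfonbinutakanre/ → magfonbinutakanri.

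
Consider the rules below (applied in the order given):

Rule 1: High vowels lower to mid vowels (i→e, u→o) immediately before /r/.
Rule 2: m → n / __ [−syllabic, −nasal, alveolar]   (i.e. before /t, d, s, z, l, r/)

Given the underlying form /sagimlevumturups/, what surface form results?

saginlevuntorups

Rule 1 (pre-rhotic lowering): /u/ is a high vowel immediately before /r/, so it lowers to [o]. /sagimlevumturups/ → sagimlevumtorups.
Rule 2 (nasal place assimilation): /m/ precedes the alveolar consonant /l/, so it assimilates in place to [n]. /m/ precedes the alveolar consonant /t/, so it assimilates in place to [n]. /sagimlevumtorups/ → saginlevuntorups.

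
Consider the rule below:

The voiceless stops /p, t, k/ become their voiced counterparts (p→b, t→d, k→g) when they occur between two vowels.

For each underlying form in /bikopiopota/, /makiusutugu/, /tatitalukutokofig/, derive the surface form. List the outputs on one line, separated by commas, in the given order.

/bikopiopota/: /k/ is a voiceless stop between vowels /i/ and /o/, so it voices to [g]. /p/ is a voiceless stop between vowels /o/ and /i/, so it voices to [b]. /p/ is a voiceless stop between vowels /o/ and /o/, so it voices to [b]. /t/ is a voiceless stop between vowels /o/ and /a/, so it voices to [d]. → [bigobioboda].
/makiusutugu/: /k/ is a voiceless stop between vowels /a/ and /i/, so it voices to [g]. /t/ is a voiceless stop between vowels /u/ and /u/, so it voices to [d]. → [magiusudugu].
/tatitalukutokofig/: /t/ is a voiceless stop between vowels /a/ and /i/, so it voices to [d]. /t/ is a voiceless stop between vowels /i/ and /a/, so it voices to [d]. /k/ is a voiceless stop between vowels /u/ and /u/, so it voices to [g]. /t/ is a voiceless stop between vowels /u/ and /o/, so it voices to [d]. /k/ is a voiceless stop between vowels /o/ and /o/, so it voices to [g]. → [tadidalugudogofig].

bigobioboda, magiusudugu, tadidalugudogofig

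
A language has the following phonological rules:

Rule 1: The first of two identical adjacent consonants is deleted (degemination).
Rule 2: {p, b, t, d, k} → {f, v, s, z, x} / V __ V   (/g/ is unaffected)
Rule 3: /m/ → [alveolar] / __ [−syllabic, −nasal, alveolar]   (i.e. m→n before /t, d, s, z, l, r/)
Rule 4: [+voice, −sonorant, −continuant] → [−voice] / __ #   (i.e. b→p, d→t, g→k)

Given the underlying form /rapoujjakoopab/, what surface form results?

rafoujaxoofap

Rule 1 (degemination): /jj/ is a geminate; the first /j/ deletes. /rapoujjakoopab/ → rapoujakoopab.
Rule 2 (intervocalic spirantization): /p/ is a stop between vowels /a/ and /o/, so it spirantizes to the fricative [f]. /k/ is a stop between vowels /a/ and /o/, so it spirantizes to the fricative [x]. /p/ is a stop between vowels /o/ and /a/, so it spirantizes to the fricative [f]. /rapoujakoopab/ → rafoujaxoofab.
Rule 3 (nasal place assimilation): no segment meets the environment; /rafoujaxoofab/ is unchanged.
Rule 4 (final devoicing): /b/ is a voiced stop in word-final position, so it devoices to [p]. /rafoujaxoofab/ → rafoujaxoofap.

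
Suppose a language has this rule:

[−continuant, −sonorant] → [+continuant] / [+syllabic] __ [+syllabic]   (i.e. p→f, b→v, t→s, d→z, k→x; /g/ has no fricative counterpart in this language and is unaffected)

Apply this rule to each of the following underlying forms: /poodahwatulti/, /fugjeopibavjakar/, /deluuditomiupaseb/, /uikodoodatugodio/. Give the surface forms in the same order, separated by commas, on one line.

poozahwasulti, fugjeofivavjaxar, deluuzisomiufaseb, uixozoozasugozio

/poodahwatulti/: /d/ is a stop between vowels /o/ and /a/, so it spirantizes to the fricative [z]. /t/ is a stop between vowels /a/ and /u/, so it spirantizes to the fricative [s]. → [poozahwasulti].
/fugjeopibavjakar/: /p/ is a stop between vowels /o/ and /i/, so it spirantizes to the fricative [f]. /b/ is a stop between vowels /i/ and /a/, so it spirantizes to the fricative [v]. /k/ is a stop between vowels /a/ and /a/, so it spirantizes to the fricative [x]. → [fugjeofivavjaxar].
/deluuditomiupaseb/: /d/ is a stop between vowels /u/ and /i/, so it spirantizes to the fricative [z]. /t/ is a stop between vowels /i/ and /o/, so it spirantizes to the fricative [s]. /p/ is a stop between vowels /u/ and /a/, so it spirantizes to the fricative [f]. → [deluuzisomiufaseb].
/uikodoodatugodio/: /k/ is a stop between vowels /i/ and /o/, so it spirantizes to the fricative [x]. /d/ is a stop between vowels /o/ and /o/, so it spirantizes to the fricative [z]. /d/ is a stop between vowels /o/ and /a/, so it spirantizes to the fricative [z]. /t/ is a stop between vowels /a/ and /u/, so it spirantizes to the fricative [s]. /d/ is a stop between vowels /o/ and /i/, so it spirantizes to the fricative [z]. → [uixozoozasugozio].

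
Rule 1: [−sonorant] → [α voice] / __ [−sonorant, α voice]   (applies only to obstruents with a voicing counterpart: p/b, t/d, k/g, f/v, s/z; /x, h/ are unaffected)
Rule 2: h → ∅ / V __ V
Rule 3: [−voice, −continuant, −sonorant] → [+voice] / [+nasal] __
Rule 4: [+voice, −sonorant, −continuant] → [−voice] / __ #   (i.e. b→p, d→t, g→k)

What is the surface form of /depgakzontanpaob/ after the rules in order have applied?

debgagzondanbaop

Rule 1 (regressive voicing assimilation): /p/ precedes the voiced obstruent /g/, so it voices to [b] by assimilation. /k/ precedes the voiced obstruent /z/, so it voices to [g] by assimilation. /depgakzontanpaob/ → debgagzontanpaob.
Rule 2 (intervocalic h-deletion): no segment meets the environment; /debgagzontanpaob/ is unchanged.
Rule 3 (post-nasal voicing): /t/ is a voiceless stop immediately after the nasal /n/, so it voices to [d]. /p/ is a voiceless stop immediately after the nasal /n/, so it voices to [b]. /debgagzontanpaob/ → debgagzondanbaob.
Rule 4 (final devoicing): /b/ is a voiced stop in word-final position, so it devoices to [p]. /debgagzondanbaob/ → debgagzondanbaop.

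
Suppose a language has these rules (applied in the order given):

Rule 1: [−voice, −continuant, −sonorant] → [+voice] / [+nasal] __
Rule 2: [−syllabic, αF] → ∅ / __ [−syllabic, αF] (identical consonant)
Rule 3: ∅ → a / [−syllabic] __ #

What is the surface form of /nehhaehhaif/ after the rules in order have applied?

Rule 1 (post-nasal voicing): no segment meets the environment; /nehhaehhaif/ is unchanged.
Rule 2 (degemination): /hh/ is a geminate; the first /h/ deletes. /hh/ is a geminate; the first /h/ deletes. /nehhaehhaif/ → nehaehaif.
Rule 3 (final a-epenthesis): the form ends in the consonant /f/, so [a] is inserted word-finally. /nehaehaif/ → nehaehaifa.

nehaehaifa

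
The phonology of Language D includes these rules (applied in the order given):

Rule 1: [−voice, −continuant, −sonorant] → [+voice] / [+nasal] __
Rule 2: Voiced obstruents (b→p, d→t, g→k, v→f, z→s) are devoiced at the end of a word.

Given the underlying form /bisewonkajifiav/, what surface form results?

bisewongajifiaf

Rule 1 (post-nasal voicing): /k/ is a voiceless stop immediately after the nasal /n/, so it voices to [g]. /bisewonkajifiav/ → bisewongajifiav.
Rule 2 (final devoicing): /v/ is a voiced obstruent in word-final position, so it devoices to [f]. /bisewongajifiav/ → bisewongajifiaf.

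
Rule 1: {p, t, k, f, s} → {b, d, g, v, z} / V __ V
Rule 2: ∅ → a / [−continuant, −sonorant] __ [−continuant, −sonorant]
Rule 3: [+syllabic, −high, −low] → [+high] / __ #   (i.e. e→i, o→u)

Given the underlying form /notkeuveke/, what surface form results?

Rule 1 (intervocalic voicing): /k/ is a voiceless obstruent between vowels /e/ and /e/, so it voices to [g]. /notkeuveke/ → notkeuvege.
Rule 2 (stop-cluster a-epenthesis): /t/ and /k/ form a stop–stop cluster, so [a] is inserted between them. /notkeuvege/ → notakeuvege.
Rule 3 (final vowel raising): /e/ is a mid vowel in word-final position, so it raises to [i]. /notakeuvege/ → notakeuvegi.

notakeuvegi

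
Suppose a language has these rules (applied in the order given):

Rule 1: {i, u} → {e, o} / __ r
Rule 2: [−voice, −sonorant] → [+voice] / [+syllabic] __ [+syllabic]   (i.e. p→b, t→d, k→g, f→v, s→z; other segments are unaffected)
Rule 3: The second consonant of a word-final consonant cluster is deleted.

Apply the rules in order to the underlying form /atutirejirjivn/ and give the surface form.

aduderejerjiv

Rule 1 (pre-rhotic lowering): /i/ is a high vowel immediately before /r/, so it lowers to [e]. /i/ is a high vowel immediately before /r/, so it lowers to [e]. /atutirejirjivn/ → atuterejerjivn.
Rule 2 (intervocalic voicing): /t/ is a voiceless obstruent between vowels /a/ and /u/, so it voices to [d]. /t/ is a voiceless obstruent between vowels /u/ and /e/, so it voices to [d]. /atuterejerjivn/ → aduderejerjivn.
Rule 3 (final cluster simplification): /n/ is the second consonant of a word-final cluster /vn/, so it deletes. /aduderejerjivn/ → aduderejerjiv.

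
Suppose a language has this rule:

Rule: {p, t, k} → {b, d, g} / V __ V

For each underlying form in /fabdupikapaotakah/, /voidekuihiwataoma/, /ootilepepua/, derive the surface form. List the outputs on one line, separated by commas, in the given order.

fabdubigabaodagah, voideguihiwadaoma, oodilebebua

/fabdupikapaotakah/: /p/ is a voiceless stop between vowels /u/ and /i/, so it voices to [b]. /k/ is a voiceless stop between vowels /i/ and /a/, so it voices to [g]. /p/ is a voiceless stop between vowels /a/ and /a/, so it voices to [b]. /t/ is a voiceless stop between vowels /o/ and /a/, so it voices to [d]. /k/ is a voiceless stop between vowels /a/ and /a/, so it voices to [g]. → [fabdubigabaodagah].
/voidekuihiwataoma/: /k/ is a voiceless stop between vowels /e/ and /u/, so it voices to [g]. /t/ is a voiceless stop between vowels /a/ and /a/, so it voices to [d]. → [voideguihiwadaoma].
/ootilepepua/: /t/ is a voiceless stop between vowels /o/ and /i/, so it voices to [d]. /p/ is a voiceless stop between vowels /e/ and /e/, so it voices to [b]. /p/ is a voiceless stop between vowels /e/ and /u/, so it voices to [b]. → [oodilebebua].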